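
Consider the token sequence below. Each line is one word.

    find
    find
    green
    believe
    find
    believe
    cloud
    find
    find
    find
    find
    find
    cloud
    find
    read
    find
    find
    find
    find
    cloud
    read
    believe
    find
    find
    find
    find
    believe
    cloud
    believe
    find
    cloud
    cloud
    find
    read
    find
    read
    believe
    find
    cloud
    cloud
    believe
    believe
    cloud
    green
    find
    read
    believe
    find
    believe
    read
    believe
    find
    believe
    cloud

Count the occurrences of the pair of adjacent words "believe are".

0

Scanning the 53 overlapping bigram windows for "believe are":
  (none found)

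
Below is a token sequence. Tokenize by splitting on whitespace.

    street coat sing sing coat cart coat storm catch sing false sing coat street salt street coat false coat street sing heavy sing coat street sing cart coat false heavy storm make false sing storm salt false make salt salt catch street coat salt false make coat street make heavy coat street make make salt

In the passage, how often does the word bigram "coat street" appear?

Scanning the 54 overlapping bigram windows for "coat street":
  position 13–14: coat street
  position 19–20: coat street
  position 24–25: coat street
  position 47–48: coat street
  position 51–52: coat street

5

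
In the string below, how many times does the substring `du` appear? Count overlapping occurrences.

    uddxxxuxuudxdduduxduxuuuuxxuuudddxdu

4

Sliding a length-2 window over the 36 characters (35 positions):
  position 14–15: du
  position 16–17: du
  position 19–20: du
  position 35–36: du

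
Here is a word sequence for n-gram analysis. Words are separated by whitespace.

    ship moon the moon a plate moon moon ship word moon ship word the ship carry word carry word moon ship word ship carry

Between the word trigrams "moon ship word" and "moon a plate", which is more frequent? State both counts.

"moon ship word" (3 vs 1)

"moon ship word": 3 occurrences
"moon a plate": 1 occurrence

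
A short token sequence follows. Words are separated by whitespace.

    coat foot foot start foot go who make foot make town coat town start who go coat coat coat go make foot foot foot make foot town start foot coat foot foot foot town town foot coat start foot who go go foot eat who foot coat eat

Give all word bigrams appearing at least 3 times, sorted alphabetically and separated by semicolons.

foot coat; foot foot; make foot; start foot

Bigram counts meeting the condition (at least 3 times):
  foot coat: 3
  foot foot: 5
  make foot: 3
  start foot: 3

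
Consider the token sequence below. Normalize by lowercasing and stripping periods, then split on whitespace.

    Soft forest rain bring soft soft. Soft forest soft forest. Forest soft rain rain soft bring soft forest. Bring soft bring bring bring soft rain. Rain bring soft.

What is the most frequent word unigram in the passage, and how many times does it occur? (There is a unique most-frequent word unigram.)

"soft", 11 times

Unigram frequencies (highest first):
  soft: 11
  bring: 7
  forest: 5
  rain: 5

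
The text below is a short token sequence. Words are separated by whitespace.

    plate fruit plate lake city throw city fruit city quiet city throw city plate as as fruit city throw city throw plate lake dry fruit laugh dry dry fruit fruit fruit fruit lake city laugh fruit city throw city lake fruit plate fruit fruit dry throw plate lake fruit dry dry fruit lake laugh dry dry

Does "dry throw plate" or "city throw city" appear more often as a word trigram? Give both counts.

"dry throw plate": 1 occurrence
"city throw city": 4 occurrences

"city throw city" (4 vs 1)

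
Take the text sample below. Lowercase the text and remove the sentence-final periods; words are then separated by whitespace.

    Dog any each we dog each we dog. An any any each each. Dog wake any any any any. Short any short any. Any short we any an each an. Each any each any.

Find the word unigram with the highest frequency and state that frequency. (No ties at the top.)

"any", 13 times

Unigram frequencies (highest first):
  any: 13
  each: 7
  dog: 4
  we: 3
  an: 3
  short: 3
  … (1 more, each ≤ 1)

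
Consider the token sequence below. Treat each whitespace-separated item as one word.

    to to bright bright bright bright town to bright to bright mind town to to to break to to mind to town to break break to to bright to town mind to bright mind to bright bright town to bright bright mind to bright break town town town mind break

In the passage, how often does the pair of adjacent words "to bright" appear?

8

Scanning the 49 overlapping bigram windows for "to bright":
  position 2–3: to bright
  position 8–9: to bright
  position 10–11: to bright
  position 27–28: to bright
  position 32–33: to bright
  position 35–36: to bright
  position 39–40: to bright
  position 43–44: to bright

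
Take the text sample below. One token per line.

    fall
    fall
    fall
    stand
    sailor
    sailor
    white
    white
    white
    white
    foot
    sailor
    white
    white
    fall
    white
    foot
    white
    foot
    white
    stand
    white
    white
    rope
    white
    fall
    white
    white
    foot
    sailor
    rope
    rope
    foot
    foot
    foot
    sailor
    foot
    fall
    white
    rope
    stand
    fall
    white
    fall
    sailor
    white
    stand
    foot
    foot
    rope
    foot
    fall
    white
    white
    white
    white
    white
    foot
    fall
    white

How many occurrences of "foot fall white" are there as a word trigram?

3

Scanning the 58 overlapping trigram windows for "foot fall white":
  position 37–39: foot fall white
  position 51–53: foot fall white
  position 58–60: foot fall white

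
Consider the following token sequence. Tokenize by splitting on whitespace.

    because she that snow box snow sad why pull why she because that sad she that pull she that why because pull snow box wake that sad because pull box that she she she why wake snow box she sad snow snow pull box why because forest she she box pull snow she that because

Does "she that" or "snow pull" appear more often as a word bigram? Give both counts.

"she that" (4 vs 1)

"she that": 4 occurrences
"snow pull": 1 occurrence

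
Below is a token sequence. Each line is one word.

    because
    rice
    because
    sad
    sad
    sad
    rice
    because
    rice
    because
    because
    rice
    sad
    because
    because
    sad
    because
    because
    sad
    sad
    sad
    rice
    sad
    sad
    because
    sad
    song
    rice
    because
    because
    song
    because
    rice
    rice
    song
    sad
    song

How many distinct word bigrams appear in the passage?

37 tokens → 36 bigram windows in total.
Repeated bigrams (each contributes count−1 duplicates):
  sad sad: 5
  because because: 4
  because rice: 4
  because sad: 4
  rice because: 4
  sad because: 3
  rice sad: 2
  sad rice: 2
  … (1 more repeated)
21 duplicate windows → 36 − 21 = 15 distinct.

15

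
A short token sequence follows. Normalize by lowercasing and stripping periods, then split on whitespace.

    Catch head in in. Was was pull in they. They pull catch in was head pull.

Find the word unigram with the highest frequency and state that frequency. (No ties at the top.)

Unigram frequencies (highest first):
  in: 4
  was: 3
  pull: 3
  catch: 2
  head: 2
  they: 2

"in", 4 times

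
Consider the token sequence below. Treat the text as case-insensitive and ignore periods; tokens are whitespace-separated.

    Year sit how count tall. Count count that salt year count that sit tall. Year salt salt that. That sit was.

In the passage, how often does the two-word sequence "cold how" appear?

Scanning the 20 overlapping bigram windows for "cold how":
  (none found)

0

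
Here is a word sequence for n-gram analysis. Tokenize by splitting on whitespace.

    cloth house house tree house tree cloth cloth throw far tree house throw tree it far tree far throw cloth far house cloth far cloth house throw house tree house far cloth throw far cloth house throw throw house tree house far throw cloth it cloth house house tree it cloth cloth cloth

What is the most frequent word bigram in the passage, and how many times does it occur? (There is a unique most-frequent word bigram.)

"house tree", 5 times

Bigram frequencies (highest first):
  house tree: 5
  cloth house: 4
  tree house: 4
  cloth cloth: 3
  house throw: 3
  far cloth: 3
  … (19 more, each ≤ 2)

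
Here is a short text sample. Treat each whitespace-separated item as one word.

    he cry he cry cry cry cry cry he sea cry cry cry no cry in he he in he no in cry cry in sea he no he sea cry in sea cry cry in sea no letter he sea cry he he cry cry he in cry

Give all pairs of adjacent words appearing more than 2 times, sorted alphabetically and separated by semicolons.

cry cry; cry he; cry in; he cry; he sea; in sea; sea cry

Bigram counts meeting the condition (more than 2 times):
  cry cry: 9
  cry he: 4
  cry in: 4
  he cry: 3
  he sea: 3
  in sea: 3
  sea cry: 4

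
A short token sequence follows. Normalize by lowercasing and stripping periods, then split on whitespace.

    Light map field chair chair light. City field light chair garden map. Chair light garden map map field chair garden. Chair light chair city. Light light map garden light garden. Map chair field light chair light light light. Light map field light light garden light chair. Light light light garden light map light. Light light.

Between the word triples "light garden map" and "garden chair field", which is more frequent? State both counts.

"light garden map" (2 vs 0)

"light garden map": 2 occurrences
"garden chair field": 0 occurrences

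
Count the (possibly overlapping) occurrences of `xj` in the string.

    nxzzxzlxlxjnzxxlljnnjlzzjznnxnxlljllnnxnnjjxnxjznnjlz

Sliding a length-2 window over the 53 characters (52 positions):
  position 10–11: xj
  position 46–47: xj

2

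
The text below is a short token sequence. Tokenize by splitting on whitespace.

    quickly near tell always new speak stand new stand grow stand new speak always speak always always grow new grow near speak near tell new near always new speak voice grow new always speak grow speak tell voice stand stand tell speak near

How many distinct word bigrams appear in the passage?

43 tokens → 42 bigram windows in total.
Repeated bigrams (each contributes count−1 duplicates):
  new speak: 3
  always new: 2
  always speak: 2
  grow new: 2
  near tell: 2
  speak always: 2
  speak near: 2
  stand new: 2
9 duplicate windows → 42 − 9 = 33 distinct.

33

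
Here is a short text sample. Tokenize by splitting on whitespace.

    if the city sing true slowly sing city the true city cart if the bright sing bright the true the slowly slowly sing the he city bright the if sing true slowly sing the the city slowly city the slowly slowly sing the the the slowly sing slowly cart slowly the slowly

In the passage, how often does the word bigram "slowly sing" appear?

Scanning the 51 overlapping bigram windows for "slowly sing":
  position 6–7: slowly sing
  position 22–23: slowly sing
  position 32–33: slowly sing
  position 41–42: slowly sing
  position 46–47: slowly sing

5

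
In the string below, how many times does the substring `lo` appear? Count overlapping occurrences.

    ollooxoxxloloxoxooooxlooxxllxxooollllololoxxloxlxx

8

Sliding a length-2 window over the 50 characters (49 positions):
  position 3–4: lo
  position 10–11: lo
  position 12–13: lo
  position 22–23: lo
  position 37–38: lo
  position 39–40: lo
  position 41–42: lo
  position 45–46: lo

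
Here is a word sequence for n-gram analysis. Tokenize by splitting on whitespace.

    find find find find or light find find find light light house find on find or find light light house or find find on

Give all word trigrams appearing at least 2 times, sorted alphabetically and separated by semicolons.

find find find; find light light; light light house

Trigram counts meeting the condition (at least 2 times):
  find find find: 3
  find light light: 2
  light light house: 2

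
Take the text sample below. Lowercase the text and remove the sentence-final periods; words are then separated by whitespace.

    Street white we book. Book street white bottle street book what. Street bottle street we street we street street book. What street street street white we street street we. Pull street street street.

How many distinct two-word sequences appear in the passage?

16

33 tokens → 32 bigram windows in total.
Repeated bigrams (each contributes count−1 duplicates):
  street street: 6
  street we: 3
  street white: 3
  we street: 3
  book what: 2
  bottle street: 2
  street book: 2
  what street: 2
  … (1 more repeated)
16 duplicate windows → 32 − 16 = 16 distinct.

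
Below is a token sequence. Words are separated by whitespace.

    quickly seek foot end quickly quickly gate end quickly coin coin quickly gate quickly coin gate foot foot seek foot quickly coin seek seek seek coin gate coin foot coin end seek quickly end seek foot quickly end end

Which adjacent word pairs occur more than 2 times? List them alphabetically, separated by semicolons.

Bigram counts meeting the condition (more than 2 times):
  quickly coin: 3
  seek foot: 3

quickly coin; seek foot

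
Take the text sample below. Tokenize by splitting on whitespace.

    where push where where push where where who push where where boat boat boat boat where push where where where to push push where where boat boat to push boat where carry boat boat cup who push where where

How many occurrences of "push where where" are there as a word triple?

6

Scanning the 37 overlapping trigram windows for "push where where":
  position 2–4: push where where
  position 5–7: push where where
  position 9–11: push where where
  position 17–19: push where where
  position 23–25: push where where
  position 37–39: push where where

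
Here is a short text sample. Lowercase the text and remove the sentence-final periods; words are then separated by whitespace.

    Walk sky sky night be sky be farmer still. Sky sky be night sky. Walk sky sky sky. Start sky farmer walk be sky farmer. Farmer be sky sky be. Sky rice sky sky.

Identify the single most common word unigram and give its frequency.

"sky", 16 times

Unigram frequencies (highest first):
  sky: 16
  be: 6
  farmer: 4
  walk: 3
  night: 2
  still: 1
  … (2 more, each ≤ 1)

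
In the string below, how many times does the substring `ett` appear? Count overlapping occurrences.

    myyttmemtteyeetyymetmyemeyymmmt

0

Sliding a length-3 window over the 31 characters (29 positions):
  (no match at any position)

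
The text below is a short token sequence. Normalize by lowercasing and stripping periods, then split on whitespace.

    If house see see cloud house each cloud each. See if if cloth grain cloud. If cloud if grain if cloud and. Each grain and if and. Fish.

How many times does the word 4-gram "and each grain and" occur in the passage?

Scanning the 25 overlapping 4-gram windows for "and each grain and":
  position 22–25: and each grain and

1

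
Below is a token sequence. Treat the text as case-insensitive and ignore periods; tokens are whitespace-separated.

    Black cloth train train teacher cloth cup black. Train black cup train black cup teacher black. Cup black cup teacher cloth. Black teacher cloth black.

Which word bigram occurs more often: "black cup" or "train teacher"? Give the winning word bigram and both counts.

"black cup" (4 vs 1)

"black cup": 4 occurrences
"train teacher": 1 occurrence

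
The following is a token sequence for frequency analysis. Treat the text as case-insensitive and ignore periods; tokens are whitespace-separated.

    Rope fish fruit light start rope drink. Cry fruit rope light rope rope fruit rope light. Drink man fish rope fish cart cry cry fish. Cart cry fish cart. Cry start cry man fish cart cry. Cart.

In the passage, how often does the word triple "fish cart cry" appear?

4

Scanning the 35 overlapping trigram windows for "fish cart cry":
  position 21–23: fish cart cry
  position 25–27: fish cart cry
  position 28–30: fish cart cry
  position 34–36: fish cart cry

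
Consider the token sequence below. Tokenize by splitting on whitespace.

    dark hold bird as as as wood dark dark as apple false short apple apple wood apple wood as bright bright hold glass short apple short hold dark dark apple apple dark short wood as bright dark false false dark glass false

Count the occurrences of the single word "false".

Scanning the 42 tokens for "false":
  position 12: false
  position 38: false
  position 39: false
  position 42: false

4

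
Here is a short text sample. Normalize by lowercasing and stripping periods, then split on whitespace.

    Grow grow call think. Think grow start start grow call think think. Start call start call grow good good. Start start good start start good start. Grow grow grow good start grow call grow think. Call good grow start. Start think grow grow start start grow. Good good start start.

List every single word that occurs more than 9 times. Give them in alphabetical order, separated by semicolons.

grow; start

Unigram counts meeting the condition (more than 9 times):
  grow: 14
  start: 16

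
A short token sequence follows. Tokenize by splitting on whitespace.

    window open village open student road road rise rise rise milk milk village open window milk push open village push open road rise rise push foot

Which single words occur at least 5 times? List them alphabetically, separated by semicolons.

open; rise

Unigram counts meeting the condition (at least 5 times):
  open: 5
  rise: 5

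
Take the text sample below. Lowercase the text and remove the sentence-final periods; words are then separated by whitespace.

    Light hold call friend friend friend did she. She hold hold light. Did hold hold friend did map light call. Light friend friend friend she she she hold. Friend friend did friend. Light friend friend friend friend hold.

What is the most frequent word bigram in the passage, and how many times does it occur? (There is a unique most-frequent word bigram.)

Bigram frequencies (highest first):
  friend friend: 8
  friend did: 3
  she she: 3
  she hold: 2
  hold hold: 2
  hold friend: 2
  … (16 more, each ≤ 2)

"friend friend", 8 times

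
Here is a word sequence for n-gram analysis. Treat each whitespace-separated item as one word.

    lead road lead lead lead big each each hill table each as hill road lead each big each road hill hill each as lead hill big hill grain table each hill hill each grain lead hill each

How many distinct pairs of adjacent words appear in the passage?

37 tokens → 36 bigram windows in total.
Repeated bigrams (each contributes count−1 duplicates):
  hill each: 3
  big each: 2
  each as: 2
  each hill: 2
  hill hill: 2
  lead hill: 2
  lead lead: 2
  road lead: 2
  … (1 more repeated)
10 duplicate windows → 36 − 10 = 26 distinct.

26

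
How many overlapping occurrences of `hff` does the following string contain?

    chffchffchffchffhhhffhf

5

Sliding a length-3 window over the 23 characters (21 positions):
  position 2–4: hff
  position 6–8: hff
  position 10–12: hff
  position 14–16: hff
  position 19–21: hff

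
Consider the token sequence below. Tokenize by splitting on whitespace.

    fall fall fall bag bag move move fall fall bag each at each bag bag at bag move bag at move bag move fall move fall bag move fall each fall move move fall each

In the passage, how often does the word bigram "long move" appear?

0

Scanning the 34 overlapping bigram windows for "long move":
  (none found)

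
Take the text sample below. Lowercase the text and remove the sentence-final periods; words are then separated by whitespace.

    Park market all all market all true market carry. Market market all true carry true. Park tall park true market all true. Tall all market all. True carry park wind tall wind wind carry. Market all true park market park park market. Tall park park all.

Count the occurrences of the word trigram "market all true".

5

Scanning the 44 overlapping trigram windows for "market all true":
  position 5–7: market all true
  position 11–13: market all true
  position 20–22: market all true
  position 25–27: market all true
  position 35–37: market all true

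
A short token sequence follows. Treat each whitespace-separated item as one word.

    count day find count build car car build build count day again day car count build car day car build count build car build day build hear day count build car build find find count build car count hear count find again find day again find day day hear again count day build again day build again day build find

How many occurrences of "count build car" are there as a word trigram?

5

Scanning the 58 overlapping trigram windows for "count build car":
  position 4–6: count build car
  position 15–17: count build car
  position 21–23: count build car
  position 29–31: count build car
  position 35–37: count build car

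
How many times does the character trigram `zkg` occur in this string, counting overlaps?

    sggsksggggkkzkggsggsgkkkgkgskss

Sliding a length-3 window over the 31 characters (29 positions):
  position 13–15: zkg

1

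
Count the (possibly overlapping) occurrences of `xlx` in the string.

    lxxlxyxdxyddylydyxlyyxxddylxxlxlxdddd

3

Sliding a length-3 window over the 37 characters (35 positions):
  position 3–5: xlx
  position 29–31: xlx
  position 31–33: xlx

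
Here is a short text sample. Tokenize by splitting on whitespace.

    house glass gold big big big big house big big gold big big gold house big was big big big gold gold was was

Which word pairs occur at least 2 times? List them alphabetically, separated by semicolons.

big big; big gold; gold big; house big

Bigram counts meeting the condition (at least 2 times):
  big big: 7
  big gold: 3
  gold big: 2
  house big: 2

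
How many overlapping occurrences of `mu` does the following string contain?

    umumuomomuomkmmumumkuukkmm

5

Sliding a length-2 window over the 26 characters (25 positions):
  position 2–3: mu
  position 4–5: mu
  position 9–10: mu
  position 15–16: mu
  position 17–18: mu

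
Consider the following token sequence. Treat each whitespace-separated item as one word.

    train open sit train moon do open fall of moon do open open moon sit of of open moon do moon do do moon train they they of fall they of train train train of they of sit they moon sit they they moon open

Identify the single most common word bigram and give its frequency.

Bigram frequencies (highest first):
  moon do: 4
  they of: 3
  do open: 2
  open moon: 2
  moon sit: 2
  do moon: 2
  … (25 more, each ≤ 2)

"moon do", 4 times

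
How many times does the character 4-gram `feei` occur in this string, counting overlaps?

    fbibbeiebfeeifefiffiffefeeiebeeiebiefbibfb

2

Sliding a length-4 window over the 42 characters (39 positions):
  position 10–13: feei
  position 24–27: feei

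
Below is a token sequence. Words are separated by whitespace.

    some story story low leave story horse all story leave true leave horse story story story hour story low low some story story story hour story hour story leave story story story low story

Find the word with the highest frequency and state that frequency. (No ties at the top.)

"story", 17 times

Unigram frequencies (highest first):
  story: 17
  low: 4
  leave: 4
  hour: 3
  some: 2
  horse: 2
  … (2 more, each ≤ 1)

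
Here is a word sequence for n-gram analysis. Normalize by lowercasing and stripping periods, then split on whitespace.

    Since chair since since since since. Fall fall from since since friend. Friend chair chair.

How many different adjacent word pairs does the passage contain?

15 tokens → 14 bigram windows in total.
Repeated bigrams (each contributes count−1 duplicates):
  since since: 4
3 duplicate windows → 14 − 3 = 11 distinct.

11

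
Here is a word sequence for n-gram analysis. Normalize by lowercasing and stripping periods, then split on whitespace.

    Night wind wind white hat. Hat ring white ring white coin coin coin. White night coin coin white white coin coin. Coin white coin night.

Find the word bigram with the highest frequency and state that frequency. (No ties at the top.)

Bigram frequencies (highest first):
  coin coin: 5
  white coin: 3
  coin white: 3
  ring white: 2
  night wind: 1
  wind wind: 1
  … (9 more, each ≤ 1)

"coin coin", 5 times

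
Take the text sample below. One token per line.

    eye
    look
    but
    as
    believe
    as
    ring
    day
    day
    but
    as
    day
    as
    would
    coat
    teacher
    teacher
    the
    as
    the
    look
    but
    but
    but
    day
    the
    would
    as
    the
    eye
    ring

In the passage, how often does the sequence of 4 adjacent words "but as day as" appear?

1

Scanning the 28 overlapping 4-gram windows for "but as day as":
  position 10–13: but as day as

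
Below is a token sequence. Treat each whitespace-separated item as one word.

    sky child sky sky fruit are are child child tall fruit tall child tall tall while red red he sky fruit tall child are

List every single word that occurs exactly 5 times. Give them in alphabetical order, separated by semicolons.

child; tall

Unigram counts meeting the condition (exactly 5 times):
  child: 5
  tall: 5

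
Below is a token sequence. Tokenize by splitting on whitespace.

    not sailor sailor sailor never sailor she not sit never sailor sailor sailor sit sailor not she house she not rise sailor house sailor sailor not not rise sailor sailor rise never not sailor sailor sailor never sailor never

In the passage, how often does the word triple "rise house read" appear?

0

Scanning the 37 overlapping trigram windows for "rise house read":
  (none found)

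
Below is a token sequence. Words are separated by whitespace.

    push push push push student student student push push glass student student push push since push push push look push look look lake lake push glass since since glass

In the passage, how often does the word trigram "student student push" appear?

2

Scanning the 27 overlapping trigram windows for "student student push":
  position 6–8: student student push
  position 11–13: student student push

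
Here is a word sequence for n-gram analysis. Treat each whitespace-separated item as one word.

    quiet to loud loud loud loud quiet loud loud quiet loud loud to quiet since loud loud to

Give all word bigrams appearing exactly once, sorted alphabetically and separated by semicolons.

quiet since; quiet to; since loud; to loud; to quiet

Bigram counts meeting the condition (exactly once):
  quiet since: 1
  quiet to: 1
  since loud: 1
  to loud: 1
  to quiet: 1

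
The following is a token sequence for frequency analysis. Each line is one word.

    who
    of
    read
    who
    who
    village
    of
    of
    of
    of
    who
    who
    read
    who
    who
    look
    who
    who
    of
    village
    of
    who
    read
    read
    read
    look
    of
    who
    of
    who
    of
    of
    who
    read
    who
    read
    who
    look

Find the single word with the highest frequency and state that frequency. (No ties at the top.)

Unigram frequencies (highest first):
  who: 15
  of: 11
  read: 7
  look: 3
  village: 2

"who", 15 times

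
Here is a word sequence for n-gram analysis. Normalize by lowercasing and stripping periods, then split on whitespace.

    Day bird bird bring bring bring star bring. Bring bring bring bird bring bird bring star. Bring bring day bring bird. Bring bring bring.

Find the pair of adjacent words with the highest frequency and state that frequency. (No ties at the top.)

Bigram frequencies (highest first):
  bring bring: 8
  bird bring: 4
  bring bird: 3
  bring star: 2
  star bring: 2
  day bird: 1
  … (3 more, each ≤ 1)

"bring bring", 8 times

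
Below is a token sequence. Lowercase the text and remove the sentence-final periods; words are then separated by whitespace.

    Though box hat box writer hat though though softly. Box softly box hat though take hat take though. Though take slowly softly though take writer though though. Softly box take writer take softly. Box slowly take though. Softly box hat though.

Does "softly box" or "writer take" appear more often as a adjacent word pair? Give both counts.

"softly box" (5 vs 1)

"softly box": 5 occurrences
"writer take": 1 occurrence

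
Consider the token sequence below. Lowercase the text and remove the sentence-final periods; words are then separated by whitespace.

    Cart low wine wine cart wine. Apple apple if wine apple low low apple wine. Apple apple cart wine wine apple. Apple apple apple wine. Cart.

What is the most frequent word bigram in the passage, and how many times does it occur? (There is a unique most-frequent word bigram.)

Bigram frequencies (highest first):
  apple apple: 5
  wine apple: 4
  wine wine: 2
  wine cart: 2
  cart wine: 2
  apple wine: 2
  … (8 more, each ≤ 1)

"apple apple", 5 times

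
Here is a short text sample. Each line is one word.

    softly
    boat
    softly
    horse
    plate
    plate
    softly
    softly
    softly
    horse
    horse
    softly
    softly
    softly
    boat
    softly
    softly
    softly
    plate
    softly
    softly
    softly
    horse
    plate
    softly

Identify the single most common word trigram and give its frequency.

Trigram frequencies (highest first):
  softly softly softly: 4
  softly boat softly: 2
  softly horse plate: 2
  plate softly softly: 2
  softly softly horse: 2
  boat softly horse: 1
  … (10 more, each ≤ 1)

"softly softly softly", 4 times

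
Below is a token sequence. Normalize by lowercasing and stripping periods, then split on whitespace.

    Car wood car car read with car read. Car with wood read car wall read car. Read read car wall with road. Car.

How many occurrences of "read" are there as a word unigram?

6

Scanning the 23 tokens for "read":
  position 5: read
  position 8: read
  position 12: read
  position 15: read
  position 17: read
  position 18: read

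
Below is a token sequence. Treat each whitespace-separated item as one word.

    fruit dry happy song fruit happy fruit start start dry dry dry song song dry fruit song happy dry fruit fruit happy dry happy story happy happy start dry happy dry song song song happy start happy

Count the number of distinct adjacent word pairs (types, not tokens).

37 tokens → 36 bigram windows in total.
Repeated bigrams (each contributes count−1 duplicates):
  dry happy: 3
  happy dry: 3
  song song: 3
  dry dry: 2
  dry fruit: 2
  dry song: 2
  fruit happy: 2
  happy start: 2
  … (2 more repeated)
13 duplicate windows → 36 − 13 = 23 distinct.

23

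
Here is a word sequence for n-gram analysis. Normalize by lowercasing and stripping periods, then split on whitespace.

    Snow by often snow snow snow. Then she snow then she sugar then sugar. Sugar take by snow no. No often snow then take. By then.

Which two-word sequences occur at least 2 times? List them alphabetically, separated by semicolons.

Bigram counts meeting the condition (at least 2 times):
  often snow: 2
  snow snow: 2
  snow then: 3
  take by: 2
  then she: 2

often snow; snow snow; snow then; take by; then she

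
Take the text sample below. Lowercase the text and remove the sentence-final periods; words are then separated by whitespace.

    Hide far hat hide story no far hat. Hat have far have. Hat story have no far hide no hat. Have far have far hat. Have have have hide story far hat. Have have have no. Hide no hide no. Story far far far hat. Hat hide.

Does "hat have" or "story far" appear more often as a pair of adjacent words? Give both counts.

"hat have" (4 vs 2)

"hat have": 4 occurrences
"story far": 2 occurrences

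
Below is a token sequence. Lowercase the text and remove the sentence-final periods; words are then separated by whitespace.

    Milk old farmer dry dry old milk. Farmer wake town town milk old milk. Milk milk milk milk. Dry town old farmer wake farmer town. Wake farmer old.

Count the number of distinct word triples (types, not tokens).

24

28 tokens → 26 trigram windows in total.
Repeated trigrams (each contributes count−1 duplicates):
  milk milk milk: 3
2 duplicate windows → 26 − 2 = 24 distinct.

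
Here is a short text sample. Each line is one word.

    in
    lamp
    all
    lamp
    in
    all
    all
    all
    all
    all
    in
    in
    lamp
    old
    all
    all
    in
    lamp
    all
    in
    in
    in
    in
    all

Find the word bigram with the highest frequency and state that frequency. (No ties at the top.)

"all all", 5 times

Bigram frequencies (highest first):
  all all: 5
  in in: 4
  in lamp: 3
  all in: 3
  lamp all: 2
  in all: 2
  … (4 more, each ≤ 1)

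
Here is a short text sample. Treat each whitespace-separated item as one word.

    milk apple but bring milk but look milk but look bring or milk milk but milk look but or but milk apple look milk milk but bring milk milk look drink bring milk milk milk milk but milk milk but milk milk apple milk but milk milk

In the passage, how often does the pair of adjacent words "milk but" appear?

7

Scanning the 46 overlapping bigram windows for "milk but":
  position 5–6: milk but
  position 8–9: milk but
  position 14–15: milk but
  position 25–26: milk but
  position 36–37: milk but
  position 39–40: milk but
  position 44–45: milk but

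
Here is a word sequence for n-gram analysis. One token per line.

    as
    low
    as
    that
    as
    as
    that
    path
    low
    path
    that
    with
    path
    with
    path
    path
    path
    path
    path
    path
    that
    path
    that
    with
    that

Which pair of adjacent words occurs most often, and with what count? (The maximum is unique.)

"path path", 5 times

Bigram frequencies (highest first):
  path path: 5
  path that: 3
  as that: 2
  that path: 2
  that with: 2
  with path: 2
  … (8 more, each ≤ 1)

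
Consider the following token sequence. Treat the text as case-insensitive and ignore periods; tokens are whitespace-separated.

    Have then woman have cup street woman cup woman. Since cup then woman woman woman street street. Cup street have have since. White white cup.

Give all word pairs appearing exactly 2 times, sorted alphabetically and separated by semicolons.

Bigram counts meeting the condition (exactly 2 times):
  cup street: 2
  then woman: 2
  woman woman: 2

cup street; then woman; woman woman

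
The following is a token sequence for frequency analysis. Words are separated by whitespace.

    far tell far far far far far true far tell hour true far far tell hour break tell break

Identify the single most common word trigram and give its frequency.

Trigram frequencies (highest first):
  far far far: 3
  far tell hour: 2
  far tell far: 1
  tell far far: 1
  far far true: 1
  far true far: 1
  … (8 more, each ≤ 1)

"far far far", 3 times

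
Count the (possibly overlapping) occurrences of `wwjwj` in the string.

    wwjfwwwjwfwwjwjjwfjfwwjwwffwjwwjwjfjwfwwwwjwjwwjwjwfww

Sliding a length-5 window over the 54 characters (50 positions):
  position 11–15: wwjwj
  position 30–34: wwjwj
  position 41–45: wwjwj
  position 46–50: wwjwj

4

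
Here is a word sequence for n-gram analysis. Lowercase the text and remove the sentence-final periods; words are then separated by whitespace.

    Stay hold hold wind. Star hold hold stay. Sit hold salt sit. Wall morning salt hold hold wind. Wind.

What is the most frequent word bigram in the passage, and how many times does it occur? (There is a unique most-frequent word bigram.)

Bigram frequencies (highest first):
  hold hold: 3
  hold wind: 2
  stay hold: 1
  wind star: 1
  star hold: 1
  hold stay: 1
  … (9 more, each ≤ 1)

"hold hold", 3 times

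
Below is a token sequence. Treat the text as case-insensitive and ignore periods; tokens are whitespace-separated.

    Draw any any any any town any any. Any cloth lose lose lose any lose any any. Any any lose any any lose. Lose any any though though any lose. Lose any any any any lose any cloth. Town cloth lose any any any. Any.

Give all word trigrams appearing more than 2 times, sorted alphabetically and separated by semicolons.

any any any; any any lose; any lose any; lose any any; lose lose any

Trigram counts meeting the condition (more than 2 times):
  any any any: 9
  any any lose: 3
  any lose any: 3
  lose any any: 5
  lose lose any: 3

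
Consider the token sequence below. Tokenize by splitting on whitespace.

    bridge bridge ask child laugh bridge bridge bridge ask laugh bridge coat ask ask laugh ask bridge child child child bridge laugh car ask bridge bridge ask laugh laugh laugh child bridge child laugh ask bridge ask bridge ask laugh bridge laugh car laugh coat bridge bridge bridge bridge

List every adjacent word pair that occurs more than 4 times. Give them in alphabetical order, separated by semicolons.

bridge ask; bridge bridge

Bigram counts meeting the condition (more than 4 times):
  bridge ask: 5
  bridge bridge: 7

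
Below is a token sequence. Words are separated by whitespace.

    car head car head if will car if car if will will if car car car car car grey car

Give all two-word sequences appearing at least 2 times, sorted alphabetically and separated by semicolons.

Bigram counts meeting the condition (at least 2 times):
  car car: 4
  car head: 2
  car if: 2
  if car: 2
  if will: 2

car car; car head; car if; if car; if will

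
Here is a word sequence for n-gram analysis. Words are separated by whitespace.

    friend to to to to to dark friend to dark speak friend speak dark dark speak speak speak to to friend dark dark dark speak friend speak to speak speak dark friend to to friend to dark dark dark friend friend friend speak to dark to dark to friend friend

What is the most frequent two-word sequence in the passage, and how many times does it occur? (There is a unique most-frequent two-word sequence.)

"to to", 6 times

Bigram frequencies (highest first):
  to to: 6
  to dark: 5
  dark dark: 5
  friend to: 4
  dark friend: 3
  dark speak: 3
  … (10 more, each ≤ 3)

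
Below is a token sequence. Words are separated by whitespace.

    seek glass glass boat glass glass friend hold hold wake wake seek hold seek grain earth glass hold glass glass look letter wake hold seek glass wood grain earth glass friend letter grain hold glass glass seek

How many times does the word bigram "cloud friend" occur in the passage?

Scanning the 36 overlapping bigram windows for "cloud friend":
  (none found)

0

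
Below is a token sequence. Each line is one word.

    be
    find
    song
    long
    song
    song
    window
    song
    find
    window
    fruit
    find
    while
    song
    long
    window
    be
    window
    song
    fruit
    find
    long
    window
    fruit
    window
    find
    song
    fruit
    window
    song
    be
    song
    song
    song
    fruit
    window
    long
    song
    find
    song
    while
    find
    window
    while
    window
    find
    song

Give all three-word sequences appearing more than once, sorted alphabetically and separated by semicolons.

song fruit window; window find song

Trigram counts meeting the condition (more than once):
  song fruit window: 2
  window find song: 2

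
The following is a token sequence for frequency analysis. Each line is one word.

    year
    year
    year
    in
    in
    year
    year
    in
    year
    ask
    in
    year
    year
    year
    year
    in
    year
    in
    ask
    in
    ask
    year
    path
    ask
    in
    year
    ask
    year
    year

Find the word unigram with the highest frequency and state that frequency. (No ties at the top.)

"year", 15 times

Unigram frequencies (highest first):
  year: 15
  in: 8
  ask: 5
  path: 1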